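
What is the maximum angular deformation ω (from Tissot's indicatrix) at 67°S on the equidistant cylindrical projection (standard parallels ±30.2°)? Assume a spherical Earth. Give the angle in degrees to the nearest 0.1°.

44.3°

The equidistant cylindrical projection with φ₀ = 30.2° has h = 1 (meridians true) and k = cos φ₀ / cos φ along parallels.
At 67°: h = 1.000, k = 2.212; principal scales a = 2.212, b = 1.000.
sin(ω/2) = (a − b)/(a + b) = 1.212/3.212 = 0.3773, so ω = 2 arcsin(0.3773) ≈ 44.3°.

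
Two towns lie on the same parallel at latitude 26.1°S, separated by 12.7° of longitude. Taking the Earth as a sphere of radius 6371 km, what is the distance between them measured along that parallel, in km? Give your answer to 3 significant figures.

1270 km

Arc length along a parallel = R cos φ · Δλ (with Δλ in radians).
= 6371 × cos 26.1° × (12.7° × π/180) = 6371 × 0.8980 × 0.2217 ≈ 1270 km.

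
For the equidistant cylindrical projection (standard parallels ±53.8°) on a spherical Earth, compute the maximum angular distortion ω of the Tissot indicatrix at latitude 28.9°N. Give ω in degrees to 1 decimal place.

22.4°

The equidistant cylindrical projection with φ₀ = 53.8° has h = 1 (meridians true) and k = cos φ₀ / cos φ along parallels.
At 28.9°: h = 1.000, k = 0.6746; principal scales a = 1.000, b = 0.6746.
sin(ω/2) = (a − b)/(a + b) = 0.3254/1.675 = 0.1943, so ω = 2 arcsin(0.1943) ≈ 22.4°.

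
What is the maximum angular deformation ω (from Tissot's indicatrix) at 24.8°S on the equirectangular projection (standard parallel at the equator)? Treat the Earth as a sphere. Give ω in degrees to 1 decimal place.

Plate carrée maps x = Rλ, y = Rφ. The meridian scale is h = 1 and the parallel scale is k = 1/cos φ = sec φ.
At 24.8°: h = 1.000, k = 1.102; principal scales a = 1.102, b = 1.000.
sin(ω/2) = (a − b)/(a + b) = 0.1016/2.102 = 0.04834, so ω = 2 arcsin(0.04834) ≈ 5.5°.

5.5°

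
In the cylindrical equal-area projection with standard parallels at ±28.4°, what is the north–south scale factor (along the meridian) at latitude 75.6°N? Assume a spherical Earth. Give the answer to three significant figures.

For cylindrical equal-area with standard parallel φ₀, h = cos φ / cos φ₀ and k = cos φ₀ / cos φ, so h·k = 1.
h = cos 75.6° / cos 28.4° = 0.2487/0.8796 = 0.2827.

0.283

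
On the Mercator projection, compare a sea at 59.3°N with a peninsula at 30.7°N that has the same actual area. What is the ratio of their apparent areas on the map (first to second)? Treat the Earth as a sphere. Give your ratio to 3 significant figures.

Mercator areal scale is sec²φ.
At 59.3°: sec²(59.3°) = 1/0.5105² = 3.837.
At 30.7°: sec²(30.7°) = 1/0.8599² = 1.353.
Ratio = 3.837/1.353 = cos²(30.7°)/cos²(59.3°) ≈ 2.84.

2.84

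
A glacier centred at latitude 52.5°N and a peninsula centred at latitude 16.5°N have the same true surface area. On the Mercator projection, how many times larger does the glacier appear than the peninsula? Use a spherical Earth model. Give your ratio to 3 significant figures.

Mercator areal scale is sec²φ.
At 52.5°: sec²(52.5°) = 1/0.6088² = 2.698.
At 16.5°: sec²(16.5°) = 1/0.9588² = 1.088.
Ratio = 2.698/1.088 = cos²(16.5°)/cos²(52.5°) ≈ 2.48.

2.48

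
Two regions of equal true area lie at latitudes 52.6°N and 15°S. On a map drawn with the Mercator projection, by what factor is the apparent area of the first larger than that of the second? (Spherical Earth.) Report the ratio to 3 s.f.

2.53

Mercator is conformal with k = sec φ, so areal scale = k² = sec²φ.
At 52.6°: sec²(52.6°) = 1/0.6074² = 2.711.
At 15°: sec²(15°) = 1/0.9659² = 1.072.
Ratio = 2.711/1.072 = cos²(15°)/cos²(52.6°) ≈ 2.53.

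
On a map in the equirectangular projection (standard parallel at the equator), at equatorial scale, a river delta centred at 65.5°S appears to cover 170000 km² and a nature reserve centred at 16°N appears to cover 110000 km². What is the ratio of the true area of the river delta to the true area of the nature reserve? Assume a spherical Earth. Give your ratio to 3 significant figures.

0.667

Plate carrée has h = 1 and k = sec φ, giving areal scale sec φ; true area = (apparent area) · cos φ.
True area of river delta: 170000 × cos(65.5°) = 170000 × 0.4147 = 70500 km².
True area of nature reserve: 110000 × cos(16°) = 110000 × 0.9613 = 105700 km².
Ratio = 70500 / 105700 ≈ 0.667.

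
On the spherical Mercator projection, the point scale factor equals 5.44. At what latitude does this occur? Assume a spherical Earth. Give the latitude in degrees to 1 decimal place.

79.4°

Mercator scale is k = sec φ = 1/cos φ.
1/cos φ = 5.44  ⇒  cos φ = 0.1838  ⇒  φ = arccos(0.1838) ≈ 79.4°.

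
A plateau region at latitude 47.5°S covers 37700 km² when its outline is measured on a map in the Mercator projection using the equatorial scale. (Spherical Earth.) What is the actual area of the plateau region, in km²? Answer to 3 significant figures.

17200 km²

Mercator is conformal, so the point scale is isotropic: h = k = sec φ = 1/cos φ.
Areal scale = k² = sec²φ = 1/cos²(47.5°) = 1/0.6756² = 2.191.
True area = apparent / (areal scale) = 37700 / 2.191 ≈ 17200 km².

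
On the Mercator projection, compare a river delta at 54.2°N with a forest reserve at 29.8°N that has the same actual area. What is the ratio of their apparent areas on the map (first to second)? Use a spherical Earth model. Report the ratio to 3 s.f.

Mercator is conformal with k = sec φ, so areal scale = k² = sec²φ.
At 54.2°: sec²(54.2°) = 1/0.5850² = 2.922.
At 29.8°: sec²(29.8°) = 1/0.8678² = 1.328.
Ratio = 2.922/1.328 = cos²(29.8°)/cos²(54.2°) ≈ 2.20.

2.20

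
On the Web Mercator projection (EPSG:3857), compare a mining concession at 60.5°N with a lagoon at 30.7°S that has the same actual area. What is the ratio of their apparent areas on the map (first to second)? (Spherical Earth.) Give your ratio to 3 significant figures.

On Mercator, area is exaggerated by sec²φ = 1/cos²φ.
At 60.5°: sec²(60.5°) = 1/0.4924² = 4.124.
At 30.7°: sec²(30.7°) = 1/0.8599² = 1.353.
Ratio = 4.124/1.353 = cos²(30.7°)/cos²(60.5°) ≈ 3.05.

3.05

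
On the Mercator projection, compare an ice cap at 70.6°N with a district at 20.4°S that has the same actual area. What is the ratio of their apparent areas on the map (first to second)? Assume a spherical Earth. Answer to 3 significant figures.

7.96

Mercator is conformal with k = sec φ, so areal scale = k² = sec²φ.
At 70.6°: sec²(70.6°) = 1/0.3322² = 9.064.
At 20.4°: sec²(20.4°) = 1/0.9373² = 1.138.
Ratio = 9.064/1.138 = cos²(20.4°)/cos²(70.6°) ≈ 7.96.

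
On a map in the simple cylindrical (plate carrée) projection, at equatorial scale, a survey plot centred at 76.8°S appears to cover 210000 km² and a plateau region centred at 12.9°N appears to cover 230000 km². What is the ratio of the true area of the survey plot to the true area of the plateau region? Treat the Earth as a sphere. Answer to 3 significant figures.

Plate carrée has h = 1 and k = sec φ, giving areal scale sec φ; true area = (apparent area) · cos φ.
True area of survey plot: 210000 × cos(76.8°) = 210000 × 0.2284 = 47950 km².
True area of plateau region: 230000 × cos(12.9°) = 230000 × 0.9748 = 224200 km².
Ratio = 47950 / 224200 ≈ 0.214.

0.214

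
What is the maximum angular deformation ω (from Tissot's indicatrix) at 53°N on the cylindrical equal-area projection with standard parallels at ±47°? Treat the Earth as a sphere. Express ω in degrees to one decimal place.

14.3°

For cylindrical equal-area with standard parallel φ₀, h = cos φ / cos φ₀ and k = cos φ₀ / cos φ, so h·k = 1.
At 53°: h = 0.8824, k = 1.133; principal scales a = 1.133, b = 0.8824.
sin(ω/2) = (a − b)/(a + b) = 0.2508/2.016 = 0.1244, so ω = 2 arcsin(0.1244) ≈ 14.3°.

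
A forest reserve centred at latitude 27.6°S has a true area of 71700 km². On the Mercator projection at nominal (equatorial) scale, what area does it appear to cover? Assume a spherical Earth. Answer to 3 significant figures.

For Mercator, h = k = sec φ (a conformal cylindrical projection has a single point scale, 1/cos φ).
Areal scale = k² = sec²φ = 1/cos²(27.6°) = 1/0.8862² = 1.273.
Apparent area = 71700 × 1.273 ≈ 91300 km².

91300 km²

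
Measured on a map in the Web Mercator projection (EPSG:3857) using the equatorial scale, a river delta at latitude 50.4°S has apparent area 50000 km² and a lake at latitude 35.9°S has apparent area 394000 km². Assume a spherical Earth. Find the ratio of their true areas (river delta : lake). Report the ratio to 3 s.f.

Since Mercator area scale is 1/cos²φ, the true area equals the apparent area multiplied by cos²φ.
True area of river delta: 50000 × cos²(50.4°) = 50000 × 0.4063 = 20320 km².
True area of lake: 394000 × cos²(35.9°) = 394000 × 0.6562 = 258500 km².
Ratio = 20320 / 258500 ≈ 0.0786.

0.0786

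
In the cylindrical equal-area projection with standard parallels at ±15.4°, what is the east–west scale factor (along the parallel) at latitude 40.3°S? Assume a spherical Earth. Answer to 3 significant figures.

Cylindrical equal-area (φ₀ = 15.4°): h = cos φ / cos 15.4° along meridians, k = cos 15.4° / cos φ along parallels; h·k = 1.
k = cos 15.4° / cos 40.3° = 0.9641/0.7627 = 1.264.

1.26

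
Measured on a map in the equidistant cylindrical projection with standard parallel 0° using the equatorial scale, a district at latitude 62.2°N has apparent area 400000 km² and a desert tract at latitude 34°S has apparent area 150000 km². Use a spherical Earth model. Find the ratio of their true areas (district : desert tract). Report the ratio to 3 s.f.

1.50

Plate carrée has h = 1 and k = sec φ, giving areal scale sec φ; true area = (apparent area) · cos φ.
True area of district: 400000 × cos(62.2°) = 400000 × 0.4664 = 186600 km².
True area of desert tract: 150000 × cos(34°) = 150000 × 0.8290 = 124400 km².
Ratio = 186600 / 124400 ≈ 1.50.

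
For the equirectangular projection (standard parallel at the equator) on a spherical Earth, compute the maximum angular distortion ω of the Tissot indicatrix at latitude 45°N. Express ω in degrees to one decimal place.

For the equirectangular projection with φ₀ = 0 (plate carrée), h = 1 along meridians and k = sec φ along parallels.
At 45°: h = 1.000, k = 1.414; principal scales a = 1.414, b = 1.000.
sin(ω/2) = (a − b)/(a + b) = 0.4142/2.414 = 0.1716, so ω = 2 arcsin(0.1716) ≈ 19.8°.

19.8°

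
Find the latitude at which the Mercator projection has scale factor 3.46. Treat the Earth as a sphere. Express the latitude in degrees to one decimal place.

Mercator scale is k = sec φ = 1/cos φ.
1/cos φ = 3.46  ⇒  cos φ = 0.2890  ⇒  φ = arccos(0.2890) ≈ 73.2°.

73.2°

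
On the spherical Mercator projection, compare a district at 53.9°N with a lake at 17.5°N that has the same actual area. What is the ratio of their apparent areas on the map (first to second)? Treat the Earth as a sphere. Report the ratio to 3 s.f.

2.62

Mercator areal scale is sec²φ.
At 53.9°: sec²(53.9°) = 1/0.5892² = 2.881.
At 17.5°: sec²(17.5°) = 1/0.9537² = 1.099.
Ratio = 2.881/1.099 = cos²(17.5°)/cos²(53.9°) ≈ 2.62.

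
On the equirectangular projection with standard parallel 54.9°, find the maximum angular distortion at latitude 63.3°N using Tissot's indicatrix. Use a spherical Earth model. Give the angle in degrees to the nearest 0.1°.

With standard parallel φ₀ = 54.9°, the equirectangular projection gives x = Rλ cos φ₀, y = Rφ, so h = 1 and k = cos 54.9° / cos φ.
At 63.3°: h = 1.000, k = 1.280; principal scales a = 1.280, b = 1.000.
sin(ω/2) = (a − b)/(a + b) = 0.2797/2.280 = 0.1227, so ω = 2 arcsin(0.1227) ≈ 14.1°.

14.1°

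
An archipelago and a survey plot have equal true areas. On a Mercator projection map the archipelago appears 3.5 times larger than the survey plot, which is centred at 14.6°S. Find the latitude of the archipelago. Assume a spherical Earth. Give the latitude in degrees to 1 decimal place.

58.9°

On Mercator, (apparent₁)/(apparent₂) = sec²φ₁ / sec²φ₂ when true areas are equal.
cos²φ₂ / cos²φ₁ = 3.5  ⇒  cos φ₁ = cos 14.6° / √3.5 = 0.9677/1.871 = 0.5173.
φ₁ = arccos(0.5173) ≈ 58.9°.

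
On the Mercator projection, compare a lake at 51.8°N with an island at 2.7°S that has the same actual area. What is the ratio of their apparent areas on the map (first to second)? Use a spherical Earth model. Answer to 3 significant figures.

2.61

Mercator is conformal with k = sec φ, so areal scale = k² = sec²φ.
At 51.8°: sec²(51.8°) = 1/0.6184² = 2.615.
At 2.7°: sec²(2.7°) = 1/0.9989² = 1.002.
Ratio = 2.615/1.002 = cos²(2.7°)/cos²(51.8°) ≈ 2.61.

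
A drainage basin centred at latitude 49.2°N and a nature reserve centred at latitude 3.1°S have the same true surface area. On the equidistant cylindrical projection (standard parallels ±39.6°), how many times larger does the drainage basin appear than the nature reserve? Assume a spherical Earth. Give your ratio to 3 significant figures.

1.53

With standard parallel φ₀ = 39.6°, the equirectangular projection gives x = Rλ cos φ₀, y = Rφ, so h = 1 and k = cos 39.6° / cos φ.
Areal scale at 49.2°: h·k = 1.000 × 1.179 = 1.179.
Areal scale at 3.1°: h·k = 1.000 × 0.7716 = 0.7716.
Ratio = 1.179/0.7716 ≈ 1.53.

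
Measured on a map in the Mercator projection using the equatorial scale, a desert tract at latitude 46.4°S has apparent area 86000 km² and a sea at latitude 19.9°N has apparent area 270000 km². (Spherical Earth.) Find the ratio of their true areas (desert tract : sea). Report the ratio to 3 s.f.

0.171

On Mercator the areal scale is sec²φ, so true area = apparent × cos²φ.
True area of desert tract: 86000 × cos²(46.4°) = 86000 × 0.4756 = 40900 km².
True area of sea: 270000 × cos²(19.9°) = 270000 × 0.8841 = 238700 km².
Ratio = 40900 / 238700 ≈ 0.171.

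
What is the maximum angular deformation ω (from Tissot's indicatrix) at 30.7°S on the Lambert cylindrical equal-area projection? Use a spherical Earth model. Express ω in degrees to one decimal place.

17.2°

The Lambert cylindrical equal-area projection is the cylindrical equal-area projection with its standard parallel at the equator (φ₀ = 0). Cylindrical equal-area (φ₀ = 0°): h = cos φ / cos 0° along meridians, k = cos 0° / cos φ along parallels; h·k = 1.
At 30.7°: h = 0.8599, k = 1.163; principal scales a = 1.163, b = 0.8599.
sin(ω/2) = (a − b)/(a + b) = 0.3031/2.023 = 0.1499, so ω = 2 arcsin(0.1499) ≈ 17.2°.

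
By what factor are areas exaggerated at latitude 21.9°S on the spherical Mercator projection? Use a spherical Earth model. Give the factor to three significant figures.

1.16

Mercator is conformal, so the point scale is isotropic: h = k = sec φ = 1/cos φ.
Areal scale = k² = sec²φ = 1/cos²(21.9°) = 1/0.9278² = 1.162.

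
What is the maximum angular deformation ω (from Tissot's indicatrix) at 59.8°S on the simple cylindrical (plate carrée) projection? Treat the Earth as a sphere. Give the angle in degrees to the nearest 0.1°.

38.6°

For the equirectangular projection with φ₀ = 0 (plate carrée), h = 1 along meridians and k = sec φ along parallels.
At 59.8°: h = 1.000, k = 1.988; principal scales a = 1.988, b = 1.000.
sin(ω/2) = (a − b)/(a + b) = 0.9880/2.988 = 0.3307, so ω = 2 arcsin(0.3307) ≈ 38.6°.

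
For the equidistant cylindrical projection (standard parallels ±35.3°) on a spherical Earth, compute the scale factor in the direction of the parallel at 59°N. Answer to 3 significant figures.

1.58

With standard parallel φ₀ = 35.3°, the equirectangular projection gives x = Rλ cos φ₀, y = Rφ, so h = 1 and k = cos 35.3° / cos φ.
k = cos 35.3° / cos 59° = 0.8161/0.5150 = 1.585.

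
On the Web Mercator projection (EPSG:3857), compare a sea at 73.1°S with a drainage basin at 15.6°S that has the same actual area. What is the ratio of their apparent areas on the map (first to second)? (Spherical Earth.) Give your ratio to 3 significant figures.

11.0

Mercator areal scale is sec²φ.
At 73.1°: sec²(73.1°) = 1/0.2907² = 11.83.
At 15.6°: sec²(15.6°) = 1/0.9632² = 1.078.
Ratio = 11.83/1.078 = cos²(15.6°)/cos²(73.1°) ≈ 11.0.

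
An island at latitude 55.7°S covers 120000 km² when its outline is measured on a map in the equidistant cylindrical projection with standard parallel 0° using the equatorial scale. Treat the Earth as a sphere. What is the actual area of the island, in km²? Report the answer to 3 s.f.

67600 km²

For the equirectangular projection with φ₀ = 0 (plate carrée), h = 1 along meridians and k = sec φ along parallels.
Areal scale = h·k = 1 × sec φ; at 55.7°, h = 1.000, k = 1.775, so h·k = 1.775.
True area = apparent / (areal scale) = 120000 / 1.775 ≈ 67600 km².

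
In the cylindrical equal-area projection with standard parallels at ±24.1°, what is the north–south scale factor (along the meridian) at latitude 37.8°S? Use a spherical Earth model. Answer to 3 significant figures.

Cylindrical equal-area (φ₀ = 24.1°): h = cos φ / cos 24.1° along meridians, k = cos 24.1° / cos φ along parallels; h·k = 1.
h = cos 37.8° / cos 24.1° = 0.7902/0.9128 = 0.8656.

0.866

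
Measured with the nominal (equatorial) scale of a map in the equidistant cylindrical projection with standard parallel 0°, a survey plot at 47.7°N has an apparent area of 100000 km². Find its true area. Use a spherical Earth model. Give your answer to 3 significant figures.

67300 km²

In the plate carrée (x = Rλ, y = Rφ), meridians are true-scale (h = 1) and parallels are stretched by k = sec φ.
Areal scale = h·k = 1 × sec φ; at 47.7°, h = 1.000, k = 1.486, so h·k = 1.486.
True area = apparent / (areal scale) = 100000 / 1.486 ≈ 67300 km².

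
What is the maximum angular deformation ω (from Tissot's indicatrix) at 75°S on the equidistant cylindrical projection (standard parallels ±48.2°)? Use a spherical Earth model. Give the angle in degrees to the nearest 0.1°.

52.3°

With standard parallel φ₀ = 48.2°, the equirectangular projection gives x = Rλ cos φ₀, y = Rφ, so h = 1 and k = cos 48.2° / cos φ.
At 75°: h = 1.000, k = 2.575; principal scales a = 2.575, b = 1.000.
sin(ω/2) = (a − b)/(a + b) = 1.575/3.575 = 0.4406, so ω = 2 arcsin(0.4406) ≈ 52.3°.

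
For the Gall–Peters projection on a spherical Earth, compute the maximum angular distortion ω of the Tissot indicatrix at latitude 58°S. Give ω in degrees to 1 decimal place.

32.6°

Gall–Peters is a cylindrical equal-area projection with standard parallels at ±45°. For cylindrical equal-area with standard parallel φ₀, h = cos φ / cos φ₀ and k = cos φ₀ / cos φ, so h·k = 1.
At 58°: h = 0.7494, k = 1.334; principal scales a = 1.334, b = 0.7494.
sin(ω/2) = (a − b)/(a + b) = 0.5849/2.084 = 0.2807, so ω = 2 arcsin(0.2807) ≈ 32.6°.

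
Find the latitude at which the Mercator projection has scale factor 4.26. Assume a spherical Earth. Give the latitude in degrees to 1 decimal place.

Mercator scale is k = sec φ = 1/cos φ.
1/cos φ = 4.26  ⇒  cos φ = 0.2347  ⇒  φ = arccos(0.2347) ≈ 76.4°.

76.4°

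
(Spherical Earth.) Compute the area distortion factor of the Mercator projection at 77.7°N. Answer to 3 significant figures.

22.0

Mercator is conformal, so the point scale is isotropic: h = k = sec φ = 1/cos φ.
Areal scale = k² = sec²φ = 1/cos²(77.7°) = 1/0.2130² = 22.04.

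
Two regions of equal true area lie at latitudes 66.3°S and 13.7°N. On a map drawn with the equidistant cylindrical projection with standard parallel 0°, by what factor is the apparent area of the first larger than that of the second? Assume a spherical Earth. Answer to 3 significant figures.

In the plate carrée (x = Rλ, y = Rφ), meridians are true-scale (h = 1) and parallels are stretched by k = sec φ.
Areal scale at 66.3°: h·k = 1.000 × 2.488 = 2.488.
Areal scale at 13.7°: h·k = 1.000 × 1.029 = 1.029.
Ratio = 2.488/1.029 ≈ 2.42.

2.42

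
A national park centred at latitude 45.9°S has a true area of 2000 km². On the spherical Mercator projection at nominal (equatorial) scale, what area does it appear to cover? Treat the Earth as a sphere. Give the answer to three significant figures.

Mercator is conformal, so the point scale is isotropic: h = k = sec φ = 1/cos φ.
Areal scale = k² = sec²φ = 1/cos²(45.9°) = 1/0.6959² = 2.065.
Apparent area = 2000 × 2.065 ≈ 4130 km².

4130 km²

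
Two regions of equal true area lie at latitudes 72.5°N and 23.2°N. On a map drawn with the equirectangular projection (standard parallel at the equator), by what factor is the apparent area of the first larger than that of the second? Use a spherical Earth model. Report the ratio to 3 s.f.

3.06

For the equirectangular projection with φ₀ = 0 (plate carrée), h = 1 along meridians and k = sec φ along parallels.
Areal scale at 72.5°: h·k = 1.000 × 3.326 = 3.326.
Areal scale at 23.2°: h·k = 1.000 × 1.088 = 1.088.
Ratio = 3.326/1.088 ≈ 3.06.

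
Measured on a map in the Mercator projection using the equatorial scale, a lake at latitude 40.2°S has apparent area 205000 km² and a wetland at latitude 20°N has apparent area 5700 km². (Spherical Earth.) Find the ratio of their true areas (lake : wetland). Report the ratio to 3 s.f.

23.8

Since Mercator area scale is 1/cos²φ, the true area equals the apparent area multiplied by cos²φ.
True area of lake: 205000 × cos²(40.2°) = 205000 × 0.5834 = 119600 km².
True area of wetland: 5700 × cos²(20°) = 5700 × 0.8830 = 5033 km².
Ratio = 119600 / 5033 ≈ 23.8.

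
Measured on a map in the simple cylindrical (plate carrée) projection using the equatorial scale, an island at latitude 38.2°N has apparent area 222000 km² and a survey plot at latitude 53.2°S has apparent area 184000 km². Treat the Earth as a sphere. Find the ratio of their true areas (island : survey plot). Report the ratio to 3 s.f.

1.58

Plate carrée has h = 1 and k = sec φ, giving areal scale sec φ; true area = (apparent area) · cos φ.
True area of island: 222000 × cos(38.2°) = 222000 × 0.7859 = 174500 km².
True area of survey plot: 184000 × cos(53.2°) = 184000 × 0.5990 = 110200 km².
Ratio = 174500 / 110200 ≈ 1.58.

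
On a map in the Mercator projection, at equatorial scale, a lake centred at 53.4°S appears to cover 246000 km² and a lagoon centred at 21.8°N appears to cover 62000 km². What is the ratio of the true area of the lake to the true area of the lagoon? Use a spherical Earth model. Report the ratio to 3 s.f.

Since Mercator area scale is 1/cos²φ, the true area equals the apparent area multiplied by cos²φ.
True area of lake: 246000 × cos²(53.4°) = 246000 × 0.3555 = 87450 km².
True area of lagoon: 62000 × cos²(21.8°) = 62000 × 0.8621 = 53450 km².
Ratio = 87450 / 53450 ≈ 1.64.

1.64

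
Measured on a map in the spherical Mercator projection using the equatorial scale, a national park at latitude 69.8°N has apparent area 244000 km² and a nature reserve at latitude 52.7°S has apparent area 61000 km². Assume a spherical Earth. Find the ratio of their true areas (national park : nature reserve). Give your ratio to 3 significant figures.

1.30

Mercator's areal exaggeration is sec²φ; hence true area = (apparent area) · cos²φ.
True area of national park: 244000 × cos²(69.8°) = 244000 × 0.1192 = 29090 km².
True area of nature reserve: 61000 × cos²(52.7°) = 61000 × 0.3672 = 22400 km².
Ratio = 29090 / 22400 ≈ 1.30.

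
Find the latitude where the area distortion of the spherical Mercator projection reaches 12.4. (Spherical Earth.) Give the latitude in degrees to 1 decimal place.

Mercator areal scale is sec²φ.
sec²φ = 12.4  ⇒  cos²φ = 0.08065  ⇒  cos φ = 0.2840.
φ = arccos(0.2840) ≈ 73.5°.

73.5°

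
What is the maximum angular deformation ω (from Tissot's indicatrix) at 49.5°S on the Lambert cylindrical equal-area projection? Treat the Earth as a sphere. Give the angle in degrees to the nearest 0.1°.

The Lambert cylindrical equal-area projection is the cylindrical equal-area projection with its standard parallel at the equator (φ₀ = 0). Cylindrical equal-area (φ₀ = 0°): h = cos φ / cos 0° along meridians, k = cos 0° / cos φ along parallels; h·k = 1.
At 49.5°: h = 0.6494, k = 1.540; principal scales a = 1.540, b = 0.6494.
sin(ω/2) = (a − b)/(a + b) = 0.8903/2.189 = 0.4067, so ω = 2 arcsin(0.4067) ≈ 48.0°.

48.0°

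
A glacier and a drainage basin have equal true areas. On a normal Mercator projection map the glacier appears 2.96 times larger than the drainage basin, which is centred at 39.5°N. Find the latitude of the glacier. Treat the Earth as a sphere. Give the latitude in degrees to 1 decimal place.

On Mercator, (apparent₁)/(apparent₂) = sec²φ₁ / sec²φ₂ when true areas are equal.
cos²φ₂ / cos²φ₁ = 2.96  ⇒  cos φ₁ = cos 39.5° / √2.96 = 0.7716/1.720 = 0.4485.
φ₁ = arccos(0.4485) ≈ 63.4°.

63.4°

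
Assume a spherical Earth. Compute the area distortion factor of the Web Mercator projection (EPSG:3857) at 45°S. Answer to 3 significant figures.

The Mercator projection is conformal; its linear scale factor is the same in every direction and equals sec φ = 1/cos φ.
Areal scale = k² = sec²φ = 1/cos²(45°) = 1/0.7071² = 2.000.

2.00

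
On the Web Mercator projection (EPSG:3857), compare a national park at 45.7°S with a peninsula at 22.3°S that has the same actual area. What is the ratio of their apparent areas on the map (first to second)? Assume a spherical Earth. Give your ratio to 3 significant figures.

1.75

Mercator is conformal with k = sec φ, so areal scale = k² = sec²φ.
At 45.7°: sec²(45.7°) = 1/0.6984² = 2.050.
At 22.3°: sec²(22.3°) = 1/0.9252² = 1.168.
Ratio = 2.050/1.168 = cos²(22.3°)/cos²(45.7°) ≈ 1.75.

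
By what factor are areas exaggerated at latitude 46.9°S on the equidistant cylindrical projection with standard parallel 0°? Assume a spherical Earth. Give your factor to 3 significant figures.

1.46

Plate carrée maps x = Rλ, y = Rφ. The meridian scale is h = 1 and the parallel scale is k = 1/cos φ = sec φ.
Areal scale = h·k = 1 × sec φ; at 46.9°, h = 1.000, k = 1.464, so h·k = 1.464.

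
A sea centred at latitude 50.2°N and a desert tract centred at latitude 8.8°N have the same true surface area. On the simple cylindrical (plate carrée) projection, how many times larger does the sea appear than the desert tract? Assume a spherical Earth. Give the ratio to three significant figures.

1.54

For the equirectangular projection with φ₀ = 0 (plate carrée), h = 1 along meridians and k = sec φ along parallels.
Areal scale at 50.2°: h·k = 1.000 × 1.562 = 1.562.
Areal scale at 8.8°: h·k = 1.000 × 1.012 = 1.012.
Ratio = 1.562/1.012 ≈ 1.54.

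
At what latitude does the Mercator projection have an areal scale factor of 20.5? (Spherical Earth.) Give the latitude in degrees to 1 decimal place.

77.2°

Mercator areal scale is sec²φ.
sec²φ = 20.5  ⇒  cos²φ = 0.04878  ⇒  cos φ = 0.2209.
φ = arccos(0.2209) ≈ 77.2°.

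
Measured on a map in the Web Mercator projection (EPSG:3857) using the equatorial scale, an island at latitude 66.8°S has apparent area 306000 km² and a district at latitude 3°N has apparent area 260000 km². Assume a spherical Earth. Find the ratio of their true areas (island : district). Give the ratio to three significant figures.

0.183

Mercator's areal exaggeration is sec²φ; hence true area = (apparent area) · cos²φ.
True area of island: 306000 × cos²(66.8°) = 306000 × 0.1552 = 47490 km².
True area of district: 260000 × cos²(3°) = 260000 × 0.9973 = 259300 km².
Ratio = 47490 / 259300 ≈ 0.183.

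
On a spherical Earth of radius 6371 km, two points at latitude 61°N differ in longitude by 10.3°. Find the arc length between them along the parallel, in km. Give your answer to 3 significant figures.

Arc length along a parallel = R cos φ · Δλ (with Δλ in radians).
= 6371 × cos 61° × (10.3° × π/180) = 6371 × 0.4848 × 0.1798 ≈ 555 km.

555 km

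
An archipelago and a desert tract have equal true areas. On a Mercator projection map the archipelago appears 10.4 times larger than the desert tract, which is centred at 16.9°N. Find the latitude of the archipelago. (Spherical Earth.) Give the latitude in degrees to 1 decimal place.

Mercator areal scale is sec²φ, so apparent-area ratio = sec²φ₁ / sec²φ₂ = cos²φ₂ / cos²φ₁.
cos²φ₂ / cos²φ₁ = 10.4  ⇒  cos φ₁ = cos 16.9° / √10.4 = 0.9568/3.225 = 0.2967.
φ₁ = arccos(0.2967) ≈ 72.7°.

72.7°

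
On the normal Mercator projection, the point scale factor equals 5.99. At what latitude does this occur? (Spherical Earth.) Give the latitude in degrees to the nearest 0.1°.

80.4°

Mercator scale is k = sec φ = 1/cos φ.
1/cos φ = 5.99  ⇒  cos φ = 0.1669  ⇒  φ = arccos(0.1669) ≈ 80.4°.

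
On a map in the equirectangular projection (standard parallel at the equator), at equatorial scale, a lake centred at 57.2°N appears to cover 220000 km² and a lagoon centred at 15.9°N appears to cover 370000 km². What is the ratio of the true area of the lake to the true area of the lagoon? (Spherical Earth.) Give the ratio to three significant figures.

On the plate carrée, areal scale = h·k = 1 × sec φ, so true area = apparent × cos φ.
True area of lake: 220000 × cos(57.2°) = 220000 × 0.5417 = 119200 km².
True area of lagoon: 370000 × cos(15.9°) = 370000 × 0.9617 = 355800 km².
Ratio = 119200 / 355800 ≈ 0.335.

0.335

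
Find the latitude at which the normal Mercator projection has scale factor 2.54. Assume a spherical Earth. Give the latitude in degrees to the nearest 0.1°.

Mercator scale is k = sec φ = 1/cos φ.
1/cos φ = 2.54  ⇒  cos φ = 0.3937  ⇒  φ = arccos(0.3937) ≈ 66.8°.

66.8°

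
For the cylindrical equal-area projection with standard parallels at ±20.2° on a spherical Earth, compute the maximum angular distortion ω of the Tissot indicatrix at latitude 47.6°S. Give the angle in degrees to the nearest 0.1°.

37.2°

A cylindrical equal-area projection with standard parallel φ₀ has meridian scale h = cos φ / cos φ₀ and parallel scale k = cos φ₀ / cos φ (so areas are preserved, h·k = 1).
At 47.6°: h = 0.7185, k = 1.392; principal scales a = 1.392, b = 0.7185.
sin(ω/2) = (a − b)/(a + b) = 0.6733/2.110 = 0.3191, so ω = 2 arcsin(0.3191) ≈ 37.2°.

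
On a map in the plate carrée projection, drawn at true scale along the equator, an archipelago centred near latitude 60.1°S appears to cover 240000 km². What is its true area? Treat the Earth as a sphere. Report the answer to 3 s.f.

120000 km²

In the plate carrée (x = Rλ, y = Rφ), meridians are true-scale (h = 1) and parallels are stretched by k = sec φ.
Areal scale = h·k = 1 × sec φ; at 60.1°, h = 1.000, k = 2.006, so h·k = 2.006.
True area = apparent / (areal scale) = 240000 / 2.006 ≈ 120000 km².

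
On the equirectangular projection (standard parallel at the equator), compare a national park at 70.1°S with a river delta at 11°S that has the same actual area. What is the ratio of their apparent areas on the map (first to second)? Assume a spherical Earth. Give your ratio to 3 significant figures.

In the plate carrée (x = Rλ, y = Rφ), meridians are true-scale (h = 1) and parallels are stretched by k = sec φ.
Areal scale at 70.1°: h·k = 1.000 × 2.938 = 2.938.
Areal scale at 11°: h·k = 1.000 × 1.019 = 1.019.
Ratio = 2.938/1.019 ≈ 2.88.

2.88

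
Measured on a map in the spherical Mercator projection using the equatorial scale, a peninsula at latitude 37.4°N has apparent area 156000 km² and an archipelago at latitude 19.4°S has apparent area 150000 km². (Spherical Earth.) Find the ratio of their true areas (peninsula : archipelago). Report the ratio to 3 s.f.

0.738

On Mercator the areal scale is sec²φ, so true area = apparent × cos²φ.
True area of peninsula: 156000 × cos²(37.4°) = 156000 × 0.6311 = 98450 km².
True area of archipelago: 150000 × cos²(19.4°) = 150000 × 0.8897 = 133500 km².
Ratio = 98450 / 133500 ≈ 0.738.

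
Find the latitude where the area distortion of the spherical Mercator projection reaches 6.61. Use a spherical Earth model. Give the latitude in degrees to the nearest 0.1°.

Mercator areal scale is sec²φ.
sec²φ = 6.61  ⇒  cos²φ = 0.1513  ⇒  cos φ = 0.3890.
φ = arccos(0.3890) ≈ 67.1°.

67.1°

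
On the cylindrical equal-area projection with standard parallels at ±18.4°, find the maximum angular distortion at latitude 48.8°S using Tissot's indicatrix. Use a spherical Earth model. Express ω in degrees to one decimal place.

40.9°

For cylindrical equal-area with standard parallel φ₀, h = cos φ / cos φ₀ and k = cos φ₀ / cos φ, so h·k = 1.
At 48.8°: h = 0.6942, k = 1.441; principal scales a = 1.441, b = 0.6942.
sin(ω/2) = (a − b)/(a + b) = 0.7464/2.135 = 0.3496, so ω = 2 arcsin(0.3496) ≈ 40.9°.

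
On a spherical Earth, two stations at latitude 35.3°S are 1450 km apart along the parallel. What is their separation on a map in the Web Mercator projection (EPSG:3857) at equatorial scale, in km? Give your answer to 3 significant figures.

1780 km

For Mercator, h = k = sec φ (a conformal cylindrical projection has a single point scale, 1/cos φ).
Along the parallel, k = sec 35.3° = 1/0.8161 = 1.225.
Map distance = 1450 × 1.225 ≈ 1780 km.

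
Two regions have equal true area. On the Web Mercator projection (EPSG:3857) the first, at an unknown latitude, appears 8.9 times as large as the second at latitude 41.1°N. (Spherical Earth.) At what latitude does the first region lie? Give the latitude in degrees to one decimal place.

Mercator areal scale is sec²φ, so apparent-area ratio = sec²φ₁ / sec²φ₂ = cos²φ₂ / cos²φ₁.
cos²φ₂ / cos²φ₁ = 8.9  ⇒  cos φ₁ = cos 41.1° / √8.9 = 0.7536/2.983 = 0.2526.
φ₁ = arccos(0.2526) ≈ 75.4°.

75.4°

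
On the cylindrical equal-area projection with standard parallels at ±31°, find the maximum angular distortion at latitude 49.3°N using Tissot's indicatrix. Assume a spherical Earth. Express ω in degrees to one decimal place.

A cylindrical equal-area projection with standard parallel φ₀ has meridian scale h = cos φ / cos φ₀ and parallel scale k = cos φ₀ / cos φ (so areas are preserved, h·k = 1).
At 49.3°: h = 0.7608, k = 1.314; principal scales a = 1.314, b = 0.7608.
sin(ω/2) = (a − b)/(a + b) = 0.5537/2.075 = 0.2668, so ω = 2 arcsin(0.2668) ≈ 31.0°.

31.0°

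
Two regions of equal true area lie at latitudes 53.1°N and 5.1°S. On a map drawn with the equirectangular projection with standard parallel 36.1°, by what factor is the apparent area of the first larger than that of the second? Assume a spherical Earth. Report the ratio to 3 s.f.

In the equirectangular projection with standard parallel φ₀ = 36.1° (x = Rλ cos φ₀, y = Rφ), meridians are true-scale (h = 1) and the parallel scale is k = cos φ₀ / cos φ.
Areal scale at 53.1°: h·k = 1.000 × 1.346 = 1.346.
Areal scale at 5.1°: h·k = 1.000 × 0.8112 = 0.8112.
Ratio = 1.346/0.8112 ≈ 1.66.

1.66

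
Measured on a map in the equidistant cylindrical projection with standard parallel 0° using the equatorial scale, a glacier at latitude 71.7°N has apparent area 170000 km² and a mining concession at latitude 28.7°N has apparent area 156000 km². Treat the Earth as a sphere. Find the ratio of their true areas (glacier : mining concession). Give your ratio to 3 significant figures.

Plate carrée has h = 1 and k = sec φ, giving areal scale sec φ; true area = (apparent area) · cos φ.
True area of glacier: 170000 × cos(71.7°) = 170000 × 0.3140 = 53380 km².
True area of mining concession: 156000 × cos(28.7°) = 156000 × 0.8771 = 136800 km².
Ratio = 53380 / 136800 ≈ 0.390.

0.390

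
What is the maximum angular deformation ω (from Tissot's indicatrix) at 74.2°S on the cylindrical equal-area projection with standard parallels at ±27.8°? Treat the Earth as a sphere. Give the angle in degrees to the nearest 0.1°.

For cylindrical equal-area with standard parallel φ₀, h = cos φ / cos φ₀ and k = cos φ₀ / cos φ, so h·k = 1.
At 74.2°: h = 0.3078, k = 3.249; principal scales a = 3.249, b = 0.3078.
sin(ω/2) = (a − b)/(a + b) = 2.941/3.557 = 0.8269, so ω = 2 arcsin(0.8269) ≈ 111.6°.

111.6°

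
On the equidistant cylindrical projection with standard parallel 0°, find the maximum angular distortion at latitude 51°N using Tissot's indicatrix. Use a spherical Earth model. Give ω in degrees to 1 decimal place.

Plate carrée maps x = Rλ, y = Rφ. The meridian scale is h = 1 and the parallel scale is k = 1/cos φ = sec φ.
At 51°: h = 1.000, k = 1.589; principal scales a = 1.589, b = 1.000.
sin(ω/2) = (a − b)/(a + b) = 0.5890/2.589 = 0.2275, so ω = 2 arcsin(0.2275) ≈ 26.3°.

26.3°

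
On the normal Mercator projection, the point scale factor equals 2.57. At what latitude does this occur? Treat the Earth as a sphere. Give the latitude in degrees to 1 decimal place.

Mercator scale is k = sec φ = 1/cos φ.
1/cos φ = 2.57  ⇒  cos φ = 0.3891  ⇒  φ = arccos(0.3891) ≈ 67.1°.

67.1°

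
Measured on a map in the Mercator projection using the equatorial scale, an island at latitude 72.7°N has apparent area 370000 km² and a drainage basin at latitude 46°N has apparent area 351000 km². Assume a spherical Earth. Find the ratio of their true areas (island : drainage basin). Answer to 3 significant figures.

0.193

Mercator's areal exaggeration is sec²φ; hence true area = (apparent area) · cos²φ.
True area of island: 370000 × cos²(72.7°) = 370000 × 0.08843 = 32720 km².
True area of drainage basin: 351000 × cos²(46°) = 351000 × 0.4826 = 169400 km².
Ratio = 32720 / 169400 ≈ 0.193.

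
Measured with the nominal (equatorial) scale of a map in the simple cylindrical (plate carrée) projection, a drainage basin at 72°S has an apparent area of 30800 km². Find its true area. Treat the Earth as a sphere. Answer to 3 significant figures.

In the plate carrée (x = Rλ, y = Rφ), meridians are true-scale (h = 1) and parallels are stretched by k = sec φ.
Areal scale = h·k = 1 × sec φ; at 72°, h = 1.000, k = 3.236, so h·k = 3.236.
True area = apparent / (areal scale) = 30800 / 3.236 ≈ 9520 km².

9520 km²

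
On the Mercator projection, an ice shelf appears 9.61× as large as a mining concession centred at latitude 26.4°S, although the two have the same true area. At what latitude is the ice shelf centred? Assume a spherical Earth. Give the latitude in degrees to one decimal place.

73.2°

On Mercator, (apparent₁)/(apparent₂) = sec²φ₁ / sec²φ₂ when true areas are equal.
cos²φ₂ / cos²φ₁ = 9.61  ⇒  cos φ₁ = cos 26.4° / √9.61 = 0.8957/3.100 = 0.2889.
φ₁ = arccos(0.2889) ≈ 73.2°.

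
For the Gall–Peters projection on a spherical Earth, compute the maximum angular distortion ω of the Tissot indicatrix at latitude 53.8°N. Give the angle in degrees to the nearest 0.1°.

20.5°

The Gall–Peters projection is cylindrical equal-area with φ₀ = 45°. Cylindrical equal-area (φ₀ = 45°): h = cos φ / cos 45° along meridians, k = cos 45° / cos φ along parallels; h·k = 1.
At 53.8°: h = 0.8352, k = 1.197; principal scales a = 1.197, b = 0.8352.
sin(ω/2) = (a − b)/(a + b) = 0.3620/2.032 = 0.1781, so ω = 2 arcsin(0.1781) ≈ 20.5°.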